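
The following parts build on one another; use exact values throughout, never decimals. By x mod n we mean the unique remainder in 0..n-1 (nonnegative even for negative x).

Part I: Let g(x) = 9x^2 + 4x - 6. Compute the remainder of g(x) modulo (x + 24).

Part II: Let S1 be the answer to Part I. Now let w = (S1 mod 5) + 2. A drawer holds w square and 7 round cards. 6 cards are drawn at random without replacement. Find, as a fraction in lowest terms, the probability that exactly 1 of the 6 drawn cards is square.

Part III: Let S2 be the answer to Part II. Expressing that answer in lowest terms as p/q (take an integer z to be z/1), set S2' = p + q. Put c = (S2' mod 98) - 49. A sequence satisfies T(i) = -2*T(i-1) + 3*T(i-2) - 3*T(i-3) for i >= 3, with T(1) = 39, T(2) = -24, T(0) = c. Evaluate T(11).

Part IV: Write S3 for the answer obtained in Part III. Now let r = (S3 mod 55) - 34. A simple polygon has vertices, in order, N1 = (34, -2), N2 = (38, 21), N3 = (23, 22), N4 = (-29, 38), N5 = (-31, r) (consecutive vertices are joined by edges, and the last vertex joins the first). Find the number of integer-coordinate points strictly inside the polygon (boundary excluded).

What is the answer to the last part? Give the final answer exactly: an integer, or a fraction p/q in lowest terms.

2889

Part I: remainder = value at the root: 9*(-24)^2 + 4*(-24)^1 - 6 = (5184) + (-96) + (-6) = 5082; answer 5082
Part II: S1 = 5082; w = 4; total draws C(11,6) = 462; favorable C(4,1)*C(7,5) = 84; P = 2/11; answer 2/11
Part III: S2 = 2/11; threaded value p + q = 13; c = -36; T(3) = -2*(-24) + 3*(39) - 3*(-36) = 273; iterating: T(3)=273, T(4)=-735, T(5)=2361, T(6)=-7746, T(7)=24780, T(8)=-79881, T(9)=257340, T(10)=-828663, T(11)=2668989; answer 2668989
Part IV: S3 = 2668989; r = -30; cross terms: (34*21 - 38*-2)=790, (38*22 - 23*21)=353, (23*38 - -29*22)=1512, (-29*-30 - -31*38)=2048, (-31*-2 - 34*-30)=1082; twice the area = |5785| = 5785; area = 5785/2; boundary points = 1 + 1 + 4 + 2 + 1 = 9; strictly interior points = area - boundary/2 + 1 = 2889; answer 2889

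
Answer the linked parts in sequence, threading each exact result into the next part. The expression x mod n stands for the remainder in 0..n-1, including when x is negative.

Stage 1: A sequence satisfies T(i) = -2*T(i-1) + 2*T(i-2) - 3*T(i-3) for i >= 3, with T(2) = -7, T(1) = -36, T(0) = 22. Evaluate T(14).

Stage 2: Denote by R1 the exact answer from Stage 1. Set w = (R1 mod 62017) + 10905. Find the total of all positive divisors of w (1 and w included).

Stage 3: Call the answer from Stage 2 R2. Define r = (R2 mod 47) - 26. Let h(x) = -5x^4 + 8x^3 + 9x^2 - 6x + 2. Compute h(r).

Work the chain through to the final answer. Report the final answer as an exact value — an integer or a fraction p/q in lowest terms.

-358046

Stage 1: T(3) = -2*(-7) + 2*(-36) - 3*(22) = -124; iterating: T(3)=-124, T(4)=342, T(5)=-911, T(6)=2878, T(7)=-8604, T(8)=25697, T(9)=-77236, T(10)=231678, T(11)=-694919, T(12)=2084902, T(13)=-6254676, T(14)=18763913; answer 18763913
Stage 2: R1 = 18763913; w = 45684; 45684 = 2^2 * 3^5 * 47; sigma = (1 + 2 + 4) * (1 + 3 + 9 + 27 + 81 + 243) * (1 + 47) = 7 * 364 * 48 = 122304; answer 122304
Stage 3: R2 = 122304; r = -16; -5*(-16)^4 + 8*(-16)^3 + 9*(-16)^2 - 6*(-16)^1 + 2 = (-327680) + (-32768) + (2304) + (96) + (2) = -358046; answer -358046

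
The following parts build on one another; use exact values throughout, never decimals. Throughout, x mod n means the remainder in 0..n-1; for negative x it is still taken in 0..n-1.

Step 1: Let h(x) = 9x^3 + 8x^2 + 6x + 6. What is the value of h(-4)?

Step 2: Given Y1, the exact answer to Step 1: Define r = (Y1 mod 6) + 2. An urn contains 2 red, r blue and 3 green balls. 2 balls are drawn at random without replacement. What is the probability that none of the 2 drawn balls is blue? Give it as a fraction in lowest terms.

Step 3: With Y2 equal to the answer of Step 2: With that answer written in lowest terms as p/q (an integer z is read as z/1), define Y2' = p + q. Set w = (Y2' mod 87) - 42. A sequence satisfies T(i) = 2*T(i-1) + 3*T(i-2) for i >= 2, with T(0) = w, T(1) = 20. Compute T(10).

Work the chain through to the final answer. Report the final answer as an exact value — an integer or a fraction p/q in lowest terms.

14743

Step 1: 9*(-4)^3 + 8*(-4)^2 + 6*(-4)^1 + 6 = (-576) + (128) + (-24) + (6) = -466; answer -466
Step 2: Y1 = -466; r = 4; total draws C(9,2) = 36; favorable C(5,2) = 10; P = 5/18; answer 5/18
Step 3: Y2 = 5/18; threaded value p + q = 23; w = -19; T(2) = 2*(20) + 3*(-19) = -17; iterating: T(2)=-17, T(3)=26, T(4)=1, T(5)=80, T(6)=163, T(7)=566, T(8)=1621, T(9)=4940, T(10)=14743; answer 14743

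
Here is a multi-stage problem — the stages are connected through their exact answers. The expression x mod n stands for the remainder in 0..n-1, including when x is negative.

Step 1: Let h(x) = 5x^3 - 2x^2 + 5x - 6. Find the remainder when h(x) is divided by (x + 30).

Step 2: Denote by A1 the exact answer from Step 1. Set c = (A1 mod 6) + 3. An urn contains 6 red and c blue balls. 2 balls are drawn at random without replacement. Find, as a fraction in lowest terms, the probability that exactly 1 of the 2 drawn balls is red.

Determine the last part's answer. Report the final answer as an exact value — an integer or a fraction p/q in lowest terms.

1/2

Step 1: remainder = value at the root: 5*(-30)^3 - 2*(-30)^2 + 5*(-30)^1 - 6 = (-135000) + (-1800) + (-150) + (-6) = -136956; answer -136956
Step 2: A1 = -136956; c = 3; total draws C(9,2) = 36; favorable C(6,1)*C(3,1) = 18; P = 1/2; answer 1/2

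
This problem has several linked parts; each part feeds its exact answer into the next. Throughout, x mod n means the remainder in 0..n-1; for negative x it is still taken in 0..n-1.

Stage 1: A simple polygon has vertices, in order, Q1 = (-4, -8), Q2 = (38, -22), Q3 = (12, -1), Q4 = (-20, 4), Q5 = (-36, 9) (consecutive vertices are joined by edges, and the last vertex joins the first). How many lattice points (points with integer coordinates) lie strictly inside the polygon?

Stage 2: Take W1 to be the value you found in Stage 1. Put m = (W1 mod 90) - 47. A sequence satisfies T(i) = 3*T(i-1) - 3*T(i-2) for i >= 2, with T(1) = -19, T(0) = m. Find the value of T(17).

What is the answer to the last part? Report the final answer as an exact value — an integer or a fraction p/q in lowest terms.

623295

Stage 1: cross terms: (-4*-22 - 38*-8)=392, (38*-1 - 12*-22)=226, (12*4 - -20*-1)=28, (-20*9 - -36*4)=-36, (-36*-8 - -4*9)=324; twice the area = |934| = 934; area = 467; boundary points = 14 + 1 + 1 + 1 + 1 = 18; strictly interior points = area - boundary/2 + 1 = 459; answer 459
Stage 2: W1 = 459; m = -38; T(2) = 3*(-19) - 3*(-38) = 57; iterating: T(2)=57, T(3)=228, T(4)=513, T(5)=855, T(6)=1026, T(7)=513, T(8)=-1539, T(9)=-6156, T(10)=-13851, T(11)=-23085, T(12)=-27702, T(13)=-13851, T(14)=41553, T(15)=166212, T(16)=373977, T(17)=623295; answer 623295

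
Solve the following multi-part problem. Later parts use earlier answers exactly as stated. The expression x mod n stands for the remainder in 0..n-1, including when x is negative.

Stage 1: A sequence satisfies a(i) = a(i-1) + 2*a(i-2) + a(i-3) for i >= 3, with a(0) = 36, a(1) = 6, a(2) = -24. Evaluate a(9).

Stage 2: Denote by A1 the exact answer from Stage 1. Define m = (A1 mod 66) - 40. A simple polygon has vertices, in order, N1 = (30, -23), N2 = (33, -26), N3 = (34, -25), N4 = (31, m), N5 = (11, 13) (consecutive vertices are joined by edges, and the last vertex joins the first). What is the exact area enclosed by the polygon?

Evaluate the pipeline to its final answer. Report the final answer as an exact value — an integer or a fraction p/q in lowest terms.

67/2

Stage 1: a(3) = 1*(-24) + 2*(6) + 1*(36) = 24; iterating: a(3)=24, a(4)=-18, a(5)=6, a(6)=-6, a(7)=-12, a(8)=-18, a(9)=-48; answer -48
Stage 2: A1 = -48; m = -22; cross terms: (30*-26 - 33*-23)=-21, (33*-25 - 34*-26)=59, (34*-22 - 31*-25)=27, (31*13 - 11*-22)=645, (11*-23 - 30*13)=-643; twice the area = |67| = 67; area = 67/2; answer 67/2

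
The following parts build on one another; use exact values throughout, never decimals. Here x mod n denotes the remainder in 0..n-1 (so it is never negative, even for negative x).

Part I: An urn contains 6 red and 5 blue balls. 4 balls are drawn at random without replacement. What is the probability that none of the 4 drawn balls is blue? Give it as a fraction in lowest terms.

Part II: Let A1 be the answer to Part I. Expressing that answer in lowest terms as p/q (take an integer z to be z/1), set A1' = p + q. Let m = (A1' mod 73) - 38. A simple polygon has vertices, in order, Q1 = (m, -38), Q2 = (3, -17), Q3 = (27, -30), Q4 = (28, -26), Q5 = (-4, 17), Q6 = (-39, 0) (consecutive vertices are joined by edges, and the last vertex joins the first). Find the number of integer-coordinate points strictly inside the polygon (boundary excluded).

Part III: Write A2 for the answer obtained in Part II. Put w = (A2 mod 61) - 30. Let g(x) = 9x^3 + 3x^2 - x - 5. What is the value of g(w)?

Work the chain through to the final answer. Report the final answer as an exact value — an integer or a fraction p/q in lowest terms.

Part I: total draws C(11,4) = 330; favorable C(6,4) = 15; P = 1/22; answer 1/22
Part II: A1 = 1/22; threaded value p + q = 23; m = -15; cross terms: (-15*-17 - 3*-38)=369, (3*-30 - 27*-17)=369, (27*-26 - 28*-30)=138, (28*17 - -4*-26)=372, (-4*0 - -39*17)=663, (-39*-38 - -15*0)=1482; twice the area = |3393| = 3393; area = 3393/2; boundary points = 3 + 1 + 1 + 1 + 1 + 2 = 9; strictly interior points = area - boundary/2 + 1 = 1693; answer 1693
Part III: A2 = 1693; w = 16; 9*(16)^3 + 3*(16)^2 - 1*(16)^1 - 5 = (36864) + (768) + (-16) + (-5) = 37611; answer 37611

37611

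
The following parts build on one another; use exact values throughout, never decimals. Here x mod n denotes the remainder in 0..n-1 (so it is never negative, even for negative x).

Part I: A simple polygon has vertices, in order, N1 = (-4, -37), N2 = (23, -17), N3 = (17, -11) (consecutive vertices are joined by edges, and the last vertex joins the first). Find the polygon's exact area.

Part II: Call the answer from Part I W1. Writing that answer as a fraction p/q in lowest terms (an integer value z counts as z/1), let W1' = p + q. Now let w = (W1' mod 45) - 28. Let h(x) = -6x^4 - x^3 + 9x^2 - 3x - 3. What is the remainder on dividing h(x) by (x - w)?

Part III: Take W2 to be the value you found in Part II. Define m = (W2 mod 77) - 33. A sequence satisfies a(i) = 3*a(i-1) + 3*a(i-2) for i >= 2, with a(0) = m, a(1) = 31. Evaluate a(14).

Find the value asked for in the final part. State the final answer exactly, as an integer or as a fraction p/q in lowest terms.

Part I: cross terms: (-4*-17 - 23*-37)=919, (23*-11 - 17*-17)=36, (17*-37 - -4*-11)=-673; twice the area = |282| = 282; area = 141; answer 141
Part II: W1 = 141; threaded value p + q = 142; w = -21; remainder = value at the root: -6*(-21)^4 - 1*(-21)^3 + 9*(-21)^2 - 3*(-21)^1 - 3 = (-1166886) + (9261) + (3969) + (63) + (-3) = -1153596; answer -1153596
Part III: W2 = -1153596; m = -15; a(2) = 3*(31) + 3*(-15) = 48; iterating: a(2)=48, a(3)=237, a(4)=855, a(5)=3276, a(6)=12393, a(7)=47007, a(8)=178200, a(9)=675621, a(10)=2561463, a(11)=9711252, a(12)=36818145, a(13)=139588191, a(14)=529219008; answer 529219008

529219008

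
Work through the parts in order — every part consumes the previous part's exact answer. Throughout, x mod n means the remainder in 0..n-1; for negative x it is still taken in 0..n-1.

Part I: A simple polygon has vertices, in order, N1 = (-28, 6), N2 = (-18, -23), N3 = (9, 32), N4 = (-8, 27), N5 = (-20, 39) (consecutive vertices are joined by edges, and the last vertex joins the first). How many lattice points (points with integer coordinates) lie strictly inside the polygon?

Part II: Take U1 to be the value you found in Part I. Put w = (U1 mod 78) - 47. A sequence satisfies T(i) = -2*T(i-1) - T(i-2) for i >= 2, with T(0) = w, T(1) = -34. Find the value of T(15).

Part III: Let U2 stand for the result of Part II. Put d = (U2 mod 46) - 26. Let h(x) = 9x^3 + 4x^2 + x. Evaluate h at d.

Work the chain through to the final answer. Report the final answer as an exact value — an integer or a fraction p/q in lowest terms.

2094

Part I: cross terms: (-28*-23 - -18*6)=752, (-18*32 - 9*-23)=-369, (9*27 - -8*32)=499, (-8*39 - -20*27)=228, (-20*6 - -28*39)=972; twice the area = |2082| = 2082; area = 1041; boundary points = 1 + 1 + 1 + 12 + 1 = 16; strictly interior points = area - boundary/2 + 1 = 1034; answer 1034
Part II: U1 = 1034; w = -27; T(2) = -2*(-34) - 1*(-27) = 95; iterating: T(2)=95, T(3)=-156, T(4)=217, T(5)=-278, T(6)=339, T(7)=-400, T(8)=461, T(9)=-522, T(10)=583, T(11)=-644, T(12)=705, T(13)=-766, T(14)=827, T(15)=-888; answer -888
Part III: U2 = -888; d = 6; 9*(6)^3 + 4*(6)^2 + 1*(6)^1 = (1944) + (144) + (6) = 2094; answer 2094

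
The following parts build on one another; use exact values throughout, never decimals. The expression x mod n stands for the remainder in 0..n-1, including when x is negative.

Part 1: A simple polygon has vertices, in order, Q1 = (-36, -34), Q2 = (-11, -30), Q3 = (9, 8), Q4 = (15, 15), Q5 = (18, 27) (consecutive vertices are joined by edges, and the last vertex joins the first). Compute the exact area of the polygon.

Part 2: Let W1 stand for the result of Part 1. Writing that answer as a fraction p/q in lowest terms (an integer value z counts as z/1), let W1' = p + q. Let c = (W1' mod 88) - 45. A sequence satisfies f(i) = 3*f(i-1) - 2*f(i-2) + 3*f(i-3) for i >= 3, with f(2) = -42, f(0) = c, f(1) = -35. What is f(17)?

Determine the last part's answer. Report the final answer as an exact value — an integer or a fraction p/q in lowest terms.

Part 1: cross terms: (-36*-30 - -11*-34)=706, (-11*8 - 9*-30)=182, (9*15 - 15*8)=15, (15*27 - 18*15)=135, (18*-34 - -36*27)=360; twice the area = |1398| = 1398; area = 699; answer 699
Part 2: W1 = 699; threaded value p + q = 700; c = 39; f(3) = 3*(-42) - 2*(-35) + 3*(39) = 61; iterating: f(3)=61, f(4)=162, f(5)=238, f(6)=573, f(7)=1729, f(8)=4755, f(9)=12526, f(10)=33255, f(11)=88978, f(12)=238002, f(13)=635815, f(14)=1698375, f(15)=4537501, f(16)=12123198, f(17)=32389717; answer 32389717

32389717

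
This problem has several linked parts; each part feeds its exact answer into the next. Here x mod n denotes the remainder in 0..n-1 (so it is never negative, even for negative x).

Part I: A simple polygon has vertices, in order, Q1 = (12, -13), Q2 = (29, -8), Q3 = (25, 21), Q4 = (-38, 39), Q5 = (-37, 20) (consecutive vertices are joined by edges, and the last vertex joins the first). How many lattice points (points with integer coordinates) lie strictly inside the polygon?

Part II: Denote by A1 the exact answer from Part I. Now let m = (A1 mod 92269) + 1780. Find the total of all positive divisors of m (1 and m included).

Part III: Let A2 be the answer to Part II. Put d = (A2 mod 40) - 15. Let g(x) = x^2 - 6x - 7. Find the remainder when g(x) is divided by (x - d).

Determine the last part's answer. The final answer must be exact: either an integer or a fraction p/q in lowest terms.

180

Part I: cross terms: (12*-8 - 29*-13)=281, (29*21 - 25*-8)=809, (25*39 - -38*21)=1773, (-38*20 - -37*39)=683, (-37*-13 - 12*20)=241; twice the area = |3787| = 3787; area = 3787/2; boundary points = 1 + 1 + 9 + 1 + 1 = 13; strictly interior points = area - boundary/2 + 1 = 1888; answer 1888
Part II: A1 = 1888; m = 3668; 3668 = 2^2 * 7 * 131; sigma = (1 + 2 + 4) * (1 + 7) * (1 + 131) = 7 * 8 * 132 = 7392; answer 7392
Part III: A2 = 7392; d = 17; remainder = value at the root: 1*(17)^2 - 6*(17)^1 - 7 = (289) + (-102) + (-7) = 180; answer 180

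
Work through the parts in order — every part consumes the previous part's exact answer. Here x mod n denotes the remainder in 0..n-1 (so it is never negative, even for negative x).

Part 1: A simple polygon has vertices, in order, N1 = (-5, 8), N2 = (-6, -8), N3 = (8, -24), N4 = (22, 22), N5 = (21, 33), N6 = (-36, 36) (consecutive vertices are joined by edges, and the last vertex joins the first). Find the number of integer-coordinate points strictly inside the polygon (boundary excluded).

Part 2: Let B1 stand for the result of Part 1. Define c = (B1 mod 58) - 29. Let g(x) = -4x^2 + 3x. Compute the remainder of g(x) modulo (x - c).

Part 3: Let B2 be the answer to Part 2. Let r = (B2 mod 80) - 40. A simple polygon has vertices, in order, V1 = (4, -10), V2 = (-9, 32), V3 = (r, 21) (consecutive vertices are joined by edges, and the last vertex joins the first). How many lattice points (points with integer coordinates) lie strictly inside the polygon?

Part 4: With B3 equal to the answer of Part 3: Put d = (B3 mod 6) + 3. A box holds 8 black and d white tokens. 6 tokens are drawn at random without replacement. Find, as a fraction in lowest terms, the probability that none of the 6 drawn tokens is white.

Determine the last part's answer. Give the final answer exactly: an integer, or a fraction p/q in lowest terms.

1/286

Part 1: cross terms: (-5*-8 - -6*8)=88, (-6*-24 - 8*-8)=208, (8*22 - 22*-24)=704, (22*33 - 21*22)=264, (21*36 - -36*33)=1944, (-36*8 - -5*36)=-108; twice the area = |3100| = 3100; area = 1550; boundary points = 1 + 2 + 2 + 1 + 3 + 1 = 10; strictly interior points = area - boundary/2 + 1 = 1546; answer 1546
Part 2: B1 = 1546; c = 9; remainder = value at the root: -4*(9)^2 + 3*(9)^1 = (-324) + (27) = -297; answer -297
Part 3: B2 = -297; r = -17; cross terms: (4*32 - -9*-10)=38, (-9*21 - -17*32)=355, (-17*-10 - 4*21)=86; twice the area = |479| = 479; area = 479/2; boundary points = 1 + 1 + 1 = 3; strictly interior points = area - boundary/2 + 1 = 239; answer 239
Part 4: B3 = 239; d = 8; total draws C(16,6) = 8008; favorable C(8,6) = 28; P = 1/286; answer 1/286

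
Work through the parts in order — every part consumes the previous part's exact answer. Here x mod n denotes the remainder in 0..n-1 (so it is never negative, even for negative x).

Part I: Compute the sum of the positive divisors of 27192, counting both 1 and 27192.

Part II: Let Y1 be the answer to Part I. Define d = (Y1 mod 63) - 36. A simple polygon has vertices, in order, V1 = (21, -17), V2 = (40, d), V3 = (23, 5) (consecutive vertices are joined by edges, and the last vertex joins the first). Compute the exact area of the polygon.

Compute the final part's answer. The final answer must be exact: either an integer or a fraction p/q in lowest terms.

192

Part I: 27192 = 2^3 * 3 * 11 * 103; sigma = (1 + 2 + 4 + 8) * (1 + 3) * (1 + 11) * (1 + 103) = 15 * 4 * 12 * 104 = 74880; answer 74880
Part II: Y1 = 74880; d = 0; cross terms: (21*0 - 40*-17)=680, (40*5 - 23*0)=200, (23*-17 - 21*5)=-496; twice the area = |384| = 384; area = 192; answer 192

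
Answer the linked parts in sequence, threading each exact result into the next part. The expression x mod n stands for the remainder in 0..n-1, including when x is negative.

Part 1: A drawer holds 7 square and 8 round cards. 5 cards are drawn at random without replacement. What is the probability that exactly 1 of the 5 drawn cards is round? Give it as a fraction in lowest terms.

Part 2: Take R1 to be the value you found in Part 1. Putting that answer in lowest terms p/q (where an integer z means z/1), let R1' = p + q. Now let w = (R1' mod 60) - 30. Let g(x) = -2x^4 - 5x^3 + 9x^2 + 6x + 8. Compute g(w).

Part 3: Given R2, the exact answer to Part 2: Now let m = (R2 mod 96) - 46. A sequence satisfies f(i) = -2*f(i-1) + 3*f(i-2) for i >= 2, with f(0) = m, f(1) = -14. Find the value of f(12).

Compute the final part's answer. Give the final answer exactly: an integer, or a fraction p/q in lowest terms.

Part 1: total draws C(15,5) = 3003; favorable C(8,1)*C(7,4) = 280; P = 40/429; answer 40/429
Part 2: R1 = 40/429; threaded value p + q = 469; w = 19; -2*(19)^4 - 5*(19)^3 + 9*(19)^2 + 6*(19)^1 + 8 = (-260642) + (-34295) + (3249) + (114) + (8) = -291566; answer -291566
Part 3: R2 = -291566; m = 36; f(2) = -2*(-14) + 3*(36) = 136; iterating: f(2)=136, f(3)=-314, f(4)=1036, f(5)=-3014, f(6)=9136, f(7)=-27314, f(8)=82036, f(9)=-246014, f(10)=738136, f(11)=-2214314, f(12)=6643036; answer 6643036

6643036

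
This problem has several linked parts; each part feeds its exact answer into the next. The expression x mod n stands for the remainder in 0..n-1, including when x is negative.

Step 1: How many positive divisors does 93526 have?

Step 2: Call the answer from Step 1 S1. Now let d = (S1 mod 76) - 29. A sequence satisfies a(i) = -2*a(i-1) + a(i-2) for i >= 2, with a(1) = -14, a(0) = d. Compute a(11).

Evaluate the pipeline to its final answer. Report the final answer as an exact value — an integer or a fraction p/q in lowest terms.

Step 1: 93526 = 2 * 101 * 463; number of divisors = (1+1) * (1+1) * (1+1) = 8; answer 8
Step 2: S1 = 8; d = -21; a(2) = -2*(-14) + 1*(-21) = 7; iterating: a(2)=7, a(3)=-28, a(4)=63, a(5)=-154, a(6)=371, a(7)=-896, a(8)=2163, a(9)=-5222, a(10)=12607, a(11)=-30436; answer -30436

-30436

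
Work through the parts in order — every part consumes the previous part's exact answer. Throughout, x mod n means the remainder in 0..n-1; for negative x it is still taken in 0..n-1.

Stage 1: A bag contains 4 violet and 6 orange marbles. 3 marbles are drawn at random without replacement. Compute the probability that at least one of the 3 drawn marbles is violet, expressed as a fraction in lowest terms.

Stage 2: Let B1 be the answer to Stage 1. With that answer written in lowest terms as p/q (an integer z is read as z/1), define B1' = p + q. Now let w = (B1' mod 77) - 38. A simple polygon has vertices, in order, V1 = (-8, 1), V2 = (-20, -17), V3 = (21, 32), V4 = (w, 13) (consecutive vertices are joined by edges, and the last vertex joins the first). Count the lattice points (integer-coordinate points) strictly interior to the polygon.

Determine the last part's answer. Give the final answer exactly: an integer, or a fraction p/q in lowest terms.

540

Stage 1: total draws C(10,3) = 120; complement C(6,3) = 20; favorable 120 - 20 = 100; P = 5/6; answer 5/6
Stage 2: B1 = 5/6; threaded value p + q = 11; w = -27; cross terms: (-8*-17 - -20*1)=156, (-20*32 - 21*-17)=-283, (21*13 - -27*32)=1137, (-27*1 - -8*13)=77; twice the area = |1087| = 1087; area = 1087/2; boundary points = 6 + 1 + 1 + 1 = 9; strictly interior points = area - boundary/2 + 1 = 540; answer 540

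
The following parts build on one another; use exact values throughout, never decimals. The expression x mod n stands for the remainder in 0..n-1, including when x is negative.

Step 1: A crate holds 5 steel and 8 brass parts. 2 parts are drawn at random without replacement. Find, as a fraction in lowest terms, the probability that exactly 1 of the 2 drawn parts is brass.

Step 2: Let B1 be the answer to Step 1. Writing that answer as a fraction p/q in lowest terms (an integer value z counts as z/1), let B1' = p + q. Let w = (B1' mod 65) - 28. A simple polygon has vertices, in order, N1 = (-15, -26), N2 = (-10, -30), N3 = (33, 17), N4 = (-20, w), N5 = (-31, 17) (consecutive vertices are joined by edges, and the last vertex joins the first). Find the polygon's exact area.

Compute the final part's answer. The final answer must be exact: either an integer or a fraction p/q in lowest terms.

Step 1: total draws C(13,2) = 78; favorable C(8,1)*C(5,1) = 40; P = 20/39; answer 20/39
Step 2: B1 = 20/39; threaded value p + q = 59; w = 31; cross terms: (-15*-30 - -10*-26)=190, (-10*17 - 33*-30)=820, (33*31 - -20*17)=1363, (-20*17 - -31*31)=621, (-31*-26 - -15*17)=1061; twice the area = |4055| = 4055; area = 4055/2; answer 4055/2

4055/2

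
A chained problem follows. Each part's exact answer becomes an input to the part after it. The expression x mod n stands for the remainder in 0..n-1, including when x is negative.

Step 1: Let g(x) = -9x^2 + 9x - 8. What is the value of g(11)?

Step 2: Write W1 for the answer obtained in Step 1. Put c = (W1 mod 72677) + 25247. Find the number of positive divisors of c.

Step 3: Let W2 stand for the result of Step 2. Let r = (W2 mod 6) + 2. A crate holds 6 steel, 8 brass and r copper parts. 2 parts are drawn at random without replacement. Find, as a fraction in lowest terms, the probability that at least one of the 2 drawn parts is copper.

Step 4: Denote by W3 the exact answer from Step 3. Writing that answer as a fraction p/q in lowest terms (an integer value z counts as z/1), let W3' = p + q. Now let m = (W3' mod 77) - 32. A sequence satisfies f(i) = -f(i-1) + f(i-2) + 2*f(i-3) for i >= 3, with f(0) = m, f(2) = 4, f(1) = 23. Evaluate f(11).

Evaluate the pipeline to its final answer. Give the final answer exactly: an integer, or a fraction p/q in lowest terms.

Step 1: -9*(11)^2 + 9*(11)^1 - 8 = (-1089) + (99) + (-8) = -998; answer -998
Step 2: W1 = -998; c = 96926; 96926 = 2 * 48463; number of divisors = (1+1) * (1+1) = 4; answer 4
Step 3: W2 = 4; r = 6; total draws C(20,2) = 190; complement C(14,2) = 91; favorable 190 - 91 = 99; P = 99/190; answer 99/190
Step 4: W3 = 99/190; threaded value p + q = 289; m = 26; f(3) = -1*(4) + 1*(23) + 2*(26) = 71; iterating: f(3)=71, f(4)=-21, f(5)=100, f(6)=21, f(7)=37, f(8)=184, f(9)=-105, f(10)=363, f(11)=-100; answer -100

-100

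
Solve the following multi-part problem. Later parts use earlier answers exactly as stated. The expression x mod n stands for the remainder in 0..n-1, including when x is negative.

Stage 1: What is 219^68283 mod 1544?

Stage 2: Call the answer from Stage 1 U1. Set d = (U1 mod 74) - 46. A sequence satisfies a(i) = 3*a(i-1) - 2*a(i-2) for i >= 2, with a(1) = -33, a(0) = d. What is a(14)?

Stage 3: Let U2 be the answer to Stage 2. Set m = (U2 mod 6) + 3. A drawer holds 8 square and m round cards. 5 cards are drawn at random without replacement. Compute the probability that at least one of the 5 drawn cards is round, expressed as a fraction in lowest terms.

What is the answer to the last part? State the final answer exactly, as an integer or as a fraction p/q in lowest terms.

77/78

Stage 1: squarings mod 1544: 219^1=219, 219^2=97, 219^4=145, 219^8=953, 219^16=337, 219^32=857, 219^64=1049, 219^128=1073, 219^256=1049, 219^512=1073, 219^1024=1049, 219^2048=1073, 219^4096=1049, 219^8192=1073, 219^16384=1049, 219^32768=1073, 219^65536=1049; 219^68283 = 219^1 * 219^2 * 219^8 * 219^16 * 219^32 * 219^128 * 219^512 * 219^2048 * 219^65536 = 1427 (mod 1544); answer 1427
Stage 2: U1 = 1427; d = -25; a(2) = 3*(-33) - 2*(-25) = -49; iterating: a(2)=-49, a(3)=-81, a(4)=-145, a(5)=-273, a(6)=-529, a(7)=-1041, a(8)=-2065, a(9)=-4113, a(10)=-8209, a(11)=-16401, a(12)=-32785, a(13)=-65553, a(14)=-131089; answer -131089
Stage 3: U2 = -131089; m = 8; total draws C(16,5) = 4368; complement C(8,5) = 56; favorable 4368 - 56 = 4312; P = 77/78; answer 77/78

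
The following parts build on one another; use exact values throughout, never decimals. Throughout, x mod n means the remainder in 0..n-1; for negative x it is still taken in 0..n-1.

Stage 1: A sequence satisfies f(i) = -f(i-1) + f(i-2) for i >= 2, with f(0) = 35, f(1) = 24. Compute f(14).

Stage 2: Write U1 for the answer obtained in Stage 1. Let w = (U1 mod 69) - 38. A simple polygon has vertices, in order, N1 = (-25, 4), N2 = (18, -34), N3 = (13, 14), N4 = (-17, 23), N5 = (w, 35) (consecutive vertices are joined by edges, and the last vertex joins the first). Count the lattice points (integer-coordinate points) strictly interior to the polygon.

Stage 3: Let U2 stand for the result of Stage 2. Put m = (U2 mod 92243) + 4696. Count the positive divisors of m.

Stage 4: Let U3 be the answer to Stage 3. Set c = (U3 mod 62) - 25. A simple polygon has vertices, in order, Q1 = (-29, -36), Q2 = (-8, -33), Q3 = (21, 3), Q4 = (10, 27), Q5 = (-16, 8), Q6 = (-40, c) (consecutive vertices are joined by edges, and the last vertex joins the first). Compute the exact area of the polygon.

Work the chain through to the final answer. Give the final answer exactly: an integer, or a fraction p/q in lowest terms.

1937

Stage 1: f(2) = -1*(24) + 1*(35) = 11; iterating: f(2)=11, f(3)=13, f(4)=-2, f(5)=15, f(6)=-17, f(7)=32, f(8)=-49, f(9)=81, f(10)=-130, f(11)=211, f(12)=-341, f(13)=552, f(14)=-893; answer -893
Stage 2: U1 = -893; w = -34; cross terms: (-25*-34 - 18*4)=778, (18*14 - 13*-34)=694, (13*23 - -17*14)=537, (-17*35 - -34*23)=187, (-34*4 - -25*35)=739; twice the area = |2935| = 2935; area = 2935/2; boundary points = 1 + 1 + 3 + 1 + 1 = 7; strictly interior points = area - boundary/2 + 1 = 1465; answer 1465
Stage 3: U2 = 1465; m = 6161; 6161 = 61 * 101; number of divisors = (1+1) * (1+1) = 4; answer 4
Stage 4: U3 = 4; c = -21; cross terms: (-29*-33 - -8*-36)=669, (-8*3 - 21*-33)=669, (21*27 - 10*3)=537, (10*8 - -16*27)=512, (-16*-21 - -40*8)=656, (-40*-36 - -29*-21)=831; twice the area = |3874| = 3874; area = 1937; answer 1937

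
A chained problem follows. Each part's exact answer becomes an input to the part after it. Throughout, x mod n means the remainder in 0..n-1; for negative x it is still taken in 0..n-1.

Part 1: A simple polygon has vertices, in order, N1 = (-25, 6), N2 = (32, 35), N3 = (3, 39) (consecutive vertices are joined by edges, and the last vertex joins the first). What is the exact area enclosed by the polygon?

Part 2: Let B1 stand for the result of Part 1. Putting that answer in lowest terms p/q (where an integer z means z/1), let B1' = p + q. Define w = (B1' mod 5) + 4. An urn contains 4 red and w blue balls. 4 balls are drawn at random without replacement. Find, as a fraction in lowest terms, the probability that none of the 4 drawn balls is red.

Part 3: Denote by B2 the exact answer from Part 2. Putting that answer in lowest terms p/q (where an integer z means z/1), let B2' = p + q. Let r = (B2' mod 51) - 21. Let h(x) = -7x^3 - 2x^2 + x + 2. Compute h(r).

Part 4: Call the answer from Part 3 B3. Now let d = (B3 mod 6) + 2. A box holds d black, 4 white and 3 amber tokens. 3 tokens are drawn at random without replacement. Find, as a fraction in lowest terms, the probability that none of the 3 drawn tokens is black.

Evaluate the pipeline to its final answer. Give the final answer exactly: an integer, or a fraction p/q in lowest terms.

5/12

Part 1: cross terms: (-25*35 - 32*6)=-1067, (32*39 - 3*35)=1143, (3*6 - -25*39)=993; twice the area = |1069| = 1069; area = 1069/2; answer 1069/2
Part 2: B1 = 1069/2; threaded value p + q = 1071; w = 5; total draws C(9,4) = 126; favorable C(5,4) = 5; P = 5/126; answer 5/126
Part 3: B2 = 5/126; threaded value p + q = 131; r = 8; -7*(8)^3 - 2*(8)^2 + 1*(8)^1 + 2 = (-3584) + (-128) + (8) + (2) = -3702; answer -3702
Part 4: B3 = -3702; d = 2; total draws C(9,3) = 84; favorable C(7,3) = 35; P = 5/12; answer 5/12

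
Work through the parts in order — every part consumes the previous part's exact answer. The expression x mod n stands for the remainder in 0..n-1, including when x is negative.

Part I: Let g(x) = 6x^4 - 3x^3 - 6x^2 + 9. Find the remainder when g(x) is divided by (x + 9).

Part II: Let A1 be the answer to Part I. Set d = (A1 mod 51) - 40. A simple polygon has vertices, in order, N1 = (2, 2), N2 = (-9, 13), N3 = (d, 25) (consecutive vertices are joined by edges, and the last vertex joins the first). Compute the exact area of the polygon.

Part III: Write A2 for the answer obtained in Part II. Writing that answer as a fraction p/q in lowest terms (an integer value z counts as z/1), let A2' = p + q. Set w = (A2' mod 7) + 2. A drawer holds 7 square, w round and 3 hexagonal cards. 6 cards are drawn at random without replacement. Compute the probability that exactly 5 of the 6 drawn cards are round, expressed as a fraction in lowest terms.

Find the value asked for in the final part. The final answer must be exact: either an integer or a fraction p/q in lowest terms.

15/884

Part I: remainder = value at the root: 6*(-9)^4 - 3*(-9)^3 - 6*(-9)^2 + 9 = (39366) + (2187) + (-486) + (9) = 41076; answer 41076
Part II: A1 = 41076; d = -19; cross terms: (2*13 - -9*2)=44, (-9*25 - -19*13)=22, (-19*2 - 2*25)=-88; twice the area = |-22| = 22; area = 11; answer 11
Part III: A2 = 11; threaded value p + q = 12; w = 7; total draws C(17,6) = 12376; favorable C(7,5)*C(10,1) = 210; P = 15/884; answer 15/884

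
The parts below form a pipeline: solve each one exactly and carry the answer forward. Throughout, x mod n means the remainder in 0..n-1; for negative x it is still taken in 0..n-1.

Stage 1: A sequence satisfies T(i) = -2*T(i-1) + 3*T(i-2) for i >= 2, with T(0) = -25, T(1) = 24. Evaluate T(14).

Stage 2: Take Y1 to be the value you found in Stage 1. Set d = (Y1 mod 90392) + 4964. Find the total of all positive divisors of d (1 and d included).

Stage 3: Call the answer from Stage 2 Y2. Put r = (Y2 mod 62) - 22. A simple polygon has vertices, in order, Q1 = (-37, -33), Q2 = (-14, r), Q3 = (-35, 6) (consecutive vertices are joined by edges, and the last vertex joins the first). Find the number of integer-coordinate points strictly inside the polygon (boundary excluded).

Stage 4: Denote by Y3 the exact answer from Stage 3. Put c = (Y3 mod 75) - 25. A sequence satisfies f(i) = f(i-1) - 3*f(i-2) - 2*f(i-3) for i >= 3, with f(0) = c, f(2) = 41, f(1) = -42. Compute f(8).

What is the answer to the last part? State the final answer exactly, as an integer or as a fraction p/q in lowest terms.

Stage 1: T(2) = -2*(24) + 3*(-25) = -123; iterating: T(2)=-123, T(3)=318, T(4)=-1005, T(5)=2964, T(6)=-8943, T(7)=26778, T(8)=-80385, T(9)=241104, T(10)=-723363, T(11)=2170038, T(12)=-6510165, T(13)=19530444, T(14)=-58591383; answer -58591383
Stage 2: Y1 = -58591383; d = 77989; 77989 = 167 * 467; sigma = (1 + 167) * (1 + 467) = 168 * 468 = 78624; answer 78624
Stage 3: Y2 = 78624; r = -14; cross terms: (-37*-14 - -14*-33)=56, (-14*6 - -35*-14)=-574, (-35*-33 - -37*6)=1377; twice the area = |859| = 859; area = 859/2; boundary points = 1 + 1 + 1 = 3; strictly interior points = area - boundary/2 + 1 = 429; answer 429
Stage 4: Y3 = 429; c = 29; f(3) = 1*(41) - 3*(-42) - 2*(29) = 109; iterating: f(3)=109, f(4)=70, f(5)=-339, f(6)=-767, f(7)=110, f(8)=3089; answer 3089

3089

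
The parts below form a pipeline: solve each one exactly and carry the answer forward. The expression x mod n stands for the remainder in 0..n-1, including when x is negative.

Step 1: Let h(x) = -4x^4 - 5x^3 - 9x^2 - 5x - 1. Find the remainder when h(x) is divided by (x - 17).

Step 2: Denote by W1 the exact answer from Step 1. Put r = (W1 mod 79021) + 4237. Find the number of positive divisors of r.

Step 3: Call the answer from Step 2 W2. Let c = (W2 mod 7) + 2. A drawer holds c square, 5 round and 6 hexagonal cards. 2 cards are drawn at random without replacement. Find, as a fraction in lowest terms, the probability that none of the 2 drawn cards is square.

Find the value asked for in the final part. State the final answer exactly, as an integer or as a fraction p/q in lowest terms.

55/91

Step 1: remainder = value at the root: -4*(17)^4 - 5*(17)^3 - 9*(17)^2 - 5*(17)^1 - 1 = (-334084) + (-24565) + (-2601) + (-85) + (-1) = -361336; answer -361336
Step 2: W1 = -361336; r = 38006; 38006 = 2 * 31 * 613; number of divisors = (1+1) * (1+1) * (1+1) = 8; answer 8
Step 3: W2 = 8; c = 3; total draws C(14,2) = 91; favorable C(11,2) = 55; P = 55/91; answer 55/91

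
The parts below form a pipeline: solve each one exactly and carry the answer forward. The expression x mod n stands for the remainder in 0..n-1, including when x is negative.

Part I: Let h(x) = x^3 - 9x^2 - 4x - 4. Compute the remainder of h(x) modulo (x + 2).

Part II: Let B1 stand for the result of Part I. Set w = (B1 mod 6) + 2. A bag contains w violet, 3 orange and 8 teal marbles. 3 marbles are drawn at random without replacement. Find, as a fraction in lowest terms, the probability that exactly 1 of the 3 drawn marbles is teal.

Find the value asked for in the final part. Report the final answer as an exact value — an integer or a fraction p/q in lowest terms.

24/65

Part I: remainder = value at the root: 1*(-2)^3 - 9*(-2)^2 - 4*(-2)^1 - 4 = (-8) + (-36) + (8) + (-4) = -40; answer -40
Part II: B1 = -40; w = 4; total draws C(15,3) = 455; favorable C(8,1)*C(7,2) = 168; P = 24/65; answer 24/65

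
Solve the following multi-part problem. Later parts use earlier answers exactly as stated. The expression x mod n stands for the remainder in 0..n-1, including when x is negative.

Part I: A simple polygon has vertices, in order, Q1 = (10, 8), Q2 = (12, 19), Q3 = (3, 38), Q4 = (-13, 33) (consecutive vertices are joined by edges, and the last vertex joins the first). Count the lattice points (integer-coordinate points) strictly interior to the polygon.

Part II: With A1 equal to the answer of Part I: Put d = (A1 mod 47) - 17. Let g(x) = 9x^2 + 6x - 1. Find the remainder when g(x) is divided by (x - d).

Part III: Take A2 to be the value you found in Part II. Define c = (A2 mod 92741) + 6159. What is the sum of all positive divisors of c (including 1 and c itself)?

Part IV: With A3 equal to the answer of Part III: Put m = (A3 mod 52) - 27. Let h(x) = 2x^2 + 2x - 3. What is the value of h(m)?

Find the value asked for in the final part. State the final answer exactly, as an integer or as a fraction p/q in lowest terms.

177

Part I: cross terms: (10*19 - 12*8)=94, (12*38 - 3*19)=399, (3*33 - -13*38)=593, (-13*8 - 10*33)=-434; twice the area = |652| = 652; area = 326; boundary points = 1 + 1 + 1 + 1 = 4; strictly interior points = area - boundary/2 + 1 = 325; answer 325
Part II: A1 = 325; d = 26; remainder = value at the root: 9*(26)^2 + 6*(26)^1 - 1 = (6084) + (156) + (-1) = 6239; answer 6239
Part III: A2 = 6239; c = 12398; 12398 = 2 * 6199; sigma = (1 + 2) * (1 + 6199) = 3 * 6200 = 18600; answer 18600
Part IV: A3 = 18600; m = 9; 2*(9)^2 + 2*(9)^1 - 3 = (162) + (18) + (-3) = 177; answer 177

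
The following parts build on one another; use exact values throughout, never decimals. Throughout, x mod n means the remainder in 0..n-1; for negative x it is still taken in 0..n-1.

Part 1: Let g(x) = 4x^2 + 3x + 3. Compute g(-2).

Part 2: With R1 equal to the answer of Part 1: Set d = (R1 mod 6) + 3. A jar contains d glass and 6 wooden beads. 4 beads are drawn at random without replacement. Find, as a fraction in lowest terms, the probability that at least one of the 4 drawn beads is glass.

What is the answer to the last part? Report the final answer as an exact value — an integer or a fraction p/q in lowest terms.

13/14

Part 1: 4*(-2)^2 + 3*(-2)^1 + 3 = (16) + (-6) + (3) = 13; answer 13
Part 2: R1 = 13; d = 4; total draws C(10,4) = 210; complement C(6,4) = 15; favorable 210 - 15 = 195; P = 13/14; answer 13/14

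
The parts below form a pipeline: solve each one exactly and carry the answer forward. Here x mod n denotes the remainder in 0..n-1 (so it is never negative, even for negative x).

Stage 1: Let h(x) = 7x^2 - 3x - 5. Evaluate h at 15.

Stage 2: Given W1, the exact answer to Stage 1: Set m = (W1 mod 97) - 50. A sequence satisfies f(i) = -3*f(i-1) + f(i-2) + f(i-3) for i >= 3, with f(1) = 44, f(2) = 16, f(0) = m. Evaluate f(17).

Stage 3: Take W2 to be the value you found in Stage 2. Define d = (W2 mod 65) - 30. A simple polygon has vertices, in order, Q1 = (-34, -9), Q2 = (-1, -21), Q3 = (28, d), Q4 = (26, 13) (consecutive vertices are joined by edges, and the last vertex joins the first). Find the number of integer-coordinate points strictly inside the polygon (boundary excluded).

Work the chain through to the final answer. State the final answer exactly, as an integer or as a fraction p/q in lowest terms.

1199

Stage 1: 7*(15)^2 - 3*(15)^1 - 5 = (1575) + (-45) + (-5) = 1525; answer 1525
Stage 2: W1 = 1525; m = 20; f(3) = -3*(16) + 1*(44) + 1*(20) = 16; iterating: f(3)=16, f(4)=12, f(5)=-4, f(6)=40, f(7)=-112, f(8)=372, f(9)=-1188, f(10)=3824, f(11)=-12288, f(12)=39500, f(13)=-126964, f(14)=408104, f(15)=-1311776, f(16)=4216468, f(17)=-13553076; answer -13553076
Stage 3: W2 = -13553076; d = -21; cross terms: (-34*-21 - -1*-9)=705, (-1*-21 - 28*-21)=609, (28*13 - 26*-21)=910, (26*-9 - -34*13)=208; twice the area = |2432| = 2432; area = 1216; boundary points = 3 + 29 + 2 + 2 = 36; strictly interior points = area - boundary/2 + 1 = 1199; answer 1199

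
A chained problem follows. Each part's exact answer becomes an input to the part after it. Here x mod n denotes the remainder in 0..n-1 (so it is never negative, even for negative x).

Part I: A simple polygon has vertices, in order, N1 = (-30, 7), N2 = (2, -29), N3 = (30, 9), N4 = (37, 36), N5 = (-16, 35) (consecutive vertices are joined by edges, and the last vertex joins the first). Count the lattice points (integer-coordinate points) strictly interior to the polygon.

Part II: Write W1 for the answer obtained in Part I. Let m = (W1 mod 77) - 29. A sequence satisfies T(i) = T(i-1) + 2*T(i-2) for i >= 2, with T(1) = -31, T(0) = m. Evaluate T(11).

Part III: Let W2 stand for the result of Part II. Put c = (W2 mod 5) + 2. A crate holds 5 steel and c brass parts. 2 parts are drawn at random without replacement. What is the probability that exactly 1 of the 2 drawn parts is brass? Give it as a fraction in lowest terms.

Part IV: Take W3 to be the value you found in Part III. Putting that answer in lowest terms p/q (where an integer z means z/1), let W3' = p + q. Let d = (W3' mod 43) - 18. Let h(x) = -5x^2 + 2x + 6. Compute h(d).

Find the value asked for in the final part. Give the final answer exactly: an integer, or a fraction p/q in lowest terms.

Part I: cross terms: (-30*-29 - 2*7)=856, (2*9 - 30*-29)=888, (30*36 - 37*9)=747, (37*35 - -16*36)=1871, (-16*7 - -30*35)=938; twice the area = |5300| = 5300; area = 2650; boundary points = 4 + 2 + 1 + 1 + 14 = 22; strictly interior points = area - boundary/2 + 1 = 2640; answer 2640
Part II: W1 = 2640; m = -7; T(2) = 1*(-31) + 2*(-7) = -45; iterating: T(2)=-45, T(3)=-107, T(4)=-197, T(5)=-411, T(6)=-805, T(7)=-1627, T(8)=-3237, T(9)=-6491, T(10)=-12965, T(11)=-25947; answer -25947
Part III: W2 = -25947; c = 5; total draws C(10,2) = 45; favorable C(5,1)*C(5,1) = 25; P = 5/9; answer 5/9
Part IV: W3 = 5/9; threaded value p + q = 14; d = -4; -5*(-4)^2 + 2*(-4)^1 + 6 = (-80) + (-8) + (6) = -82; answer -82

-82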